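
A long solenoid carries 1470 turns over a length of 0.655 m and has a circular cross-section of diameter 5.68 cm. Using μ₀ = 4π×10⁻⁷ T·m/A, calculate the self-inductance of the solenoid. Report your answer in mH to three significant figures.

L ≈ 10.5 mH

A = π(d/2)² = π(2.840×10^-2 m)² = 2.534×10^-3 m².
For a long solenoid, L = μ₀N²A/ℓ.
L = (4π×10⁻⁷)(1470)²(2.534×10^-3)/(0.655 m) = 1.050×10^-2 H.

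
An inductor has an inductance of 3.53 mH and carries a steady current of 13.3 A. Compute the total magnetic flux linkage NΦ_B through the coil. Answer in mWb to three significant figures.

NΦ_B ≈ 46.9 mWb

From L = NΦ_B/I, the flux linkage is NΦ_B = LI.
NΦ_B = (3.530×10^-3 H)(13.3 A) = 4.6949×10^-2 Wb.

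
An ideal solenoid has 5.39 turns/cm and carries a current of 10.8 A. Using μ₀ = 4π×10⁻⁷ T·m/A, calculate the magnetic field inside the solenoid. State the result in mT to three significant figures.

Inside a long solenoid, B = μ₀nI.
B = (4π×10⁻⁷)(539 m⁻¹)(10.8 A) = 7.315×10^-3 T.

B ≈ 7.32 mT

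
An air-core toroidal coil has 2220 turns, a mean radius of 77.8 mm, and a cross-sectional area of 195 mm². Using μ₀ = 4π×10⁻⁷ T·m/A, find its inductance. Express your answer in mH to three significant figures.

L ≈ 2.47 mH

For a thin toroid, L = μ₀N²A/(2πR).
L = (4π×10⁻⁷)(2220)²(1.950×10^-4) / (2π×7.780×10^-2 m) = 2.471×10^-3 H.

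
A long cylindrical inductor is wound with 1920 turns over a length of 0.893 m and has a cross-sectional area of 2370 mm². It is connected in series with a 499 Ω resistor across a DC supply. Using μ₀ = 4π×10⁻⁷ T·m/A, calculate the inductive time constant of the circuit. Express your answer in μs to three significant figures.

A = 2370 mm² = 2.370×10^-3 m².
L = μ₀N²A/ℓ = (4π×10⁻⁷)(1920)²(2.370×10^-3)/(0.893) = 1.229×10^-2 H.
τ = L/R = (1.229×10^-2)/(499) = 2.464×10^-5 s.

τ ≈ 24.6 μs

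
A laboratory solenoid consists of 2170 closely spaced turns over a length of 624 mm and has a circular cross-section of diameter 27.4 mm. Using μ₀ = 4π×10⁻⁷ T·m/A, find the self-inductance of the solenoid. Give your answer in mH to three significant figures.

L ≈ 5.59 mH

A = π(d/2)² = π(1.370×10^-2 m)² = 5.896×10^-4 m².
For a long solenoid, L = μ₀N²A/ℓ.
L = (4π×10⁻⁷)(2170)²(5.896×10^-4)/(0.624 m) = 5.592×10^-3 H.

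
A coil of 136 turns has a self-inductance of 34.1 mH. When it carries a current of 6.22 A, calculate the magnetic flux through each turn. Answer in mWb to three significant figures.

From L = NΦ_B/I, the flux per turn is Φ_B = LI/N.
Φ_B = (3.410×10^-2 H)(6.22 A)/136 = 1.560×10^-3 Wb.

Φ_B ≈ 1.56 mWb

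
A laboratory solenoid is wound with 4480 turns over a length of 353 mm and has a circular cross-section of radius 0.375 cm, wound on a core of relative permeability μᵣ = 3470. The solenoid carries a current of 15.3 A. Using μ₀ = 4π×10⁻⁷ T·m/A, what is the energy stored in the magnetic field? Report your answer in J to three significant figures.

A = πr² = π(3.750×10^-3 m)² = 4.418×10^-5 m².
L = μ₀μᵣN²A/ℓ = (4π×10⁻⁷)(3470)(4480)²(4.418×10^-5)/(0.353) = 10.95 H.
U = ½LI² = ½(10.95)(15.3)² = 1.282×10^3 J.

U ≈ 1280 J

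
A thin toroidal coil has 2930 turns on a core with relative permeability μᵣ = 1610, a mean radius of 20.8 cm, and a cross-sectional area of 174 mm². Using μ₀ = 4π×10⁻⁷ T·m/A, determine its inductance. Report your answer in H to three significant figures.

L ≈ 2.31 H

For a thin toroid, L = μ₀μᵣN²A/(2πR).
L = (4π×10⁻⁷)(1610)(2930)²(1.740×10^-4) / (2π×0.208 m) = 2.312 H.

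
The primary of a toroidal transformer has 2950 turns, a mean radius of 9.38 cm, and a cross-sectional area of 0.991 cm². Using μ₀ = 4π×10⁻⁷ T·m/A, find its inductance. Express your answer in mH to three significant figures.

L ≈ 1.84 mH

For a thin toroid, L = μ₀N²A/(2πR).
L = (4π×10⁻⁷)(2950)²(9.910×10^-5) / (2π×9.380×10^-2 m) = 1.839×10^-3 H.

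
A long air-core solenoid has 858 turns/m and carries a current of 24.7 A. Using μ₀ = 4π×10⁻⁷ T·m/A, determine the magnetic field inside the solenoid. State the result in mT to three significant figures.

B ≈ 26.6 mT

Inside a long solenoid, B = μ₀nI.
B = (4π×10⁻⁷)(858 m⁻¹)(24.7 A) = 2.663×10^-2 T.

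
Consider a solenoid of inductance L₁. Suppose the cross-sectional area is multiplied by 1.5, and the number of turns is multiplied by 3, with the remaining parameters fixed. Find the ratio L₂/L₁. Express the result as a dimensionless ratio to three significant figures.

L₂/L₁ = 13.5

For a solenoid, L ∝ μᵣN²A/ℓ.
L₂/L₁ = (1.5) × (3)^2 = 13.5.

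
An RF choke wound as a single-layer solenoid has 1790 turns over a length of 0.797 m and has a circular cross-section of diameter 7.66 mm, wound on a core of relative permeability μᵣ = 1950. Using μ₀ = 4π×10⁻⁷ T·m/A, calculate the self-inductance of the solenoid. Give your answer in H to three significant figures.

A = π(d/2)² = π(3.830×10^-3 m)² = 4.608×10^-5 m².
For a long solenoid, L = μ₀μᵣN²A/ℓ.
L = (4π×10⁻⁷)(1950)(1790)²(4.608×10^-5)/(0.797 m) = 0.454 H.

L ≈ 0.454 H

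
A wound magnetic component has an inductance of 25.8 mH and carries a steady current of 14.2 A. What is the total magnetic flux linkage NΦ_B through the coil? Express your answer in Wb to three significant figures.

From L = NΦ_B/I, the flux linkage is NΦ_B = LI.
NΦ_B = (2.580×10^-2 H)(14.2 A) = 0.3664 Wb.

NΦ_B ≈ 0.366 Wb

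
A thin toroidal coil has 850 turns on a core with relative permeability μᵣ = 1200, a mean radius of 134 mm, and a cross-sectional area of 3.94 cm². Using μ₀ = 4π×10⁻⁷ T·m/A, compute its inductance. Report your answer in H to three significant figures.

For a thin toroid, L = μ₀μᵣN²A/(2πR).
L = (4π×10⁻⁷)(1200)(850)²(3.940×10^-4) / (2π×0.134 m) = 0.5098 H.

L ≈ 0.510 H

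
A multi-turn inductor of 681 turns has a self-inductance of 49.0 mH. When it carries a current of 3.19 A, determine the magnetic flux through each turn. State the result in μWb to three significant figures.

Φ_B ≈ 230 μWb

From L = NΦ_B/I, the flux per turn is Φ_B = LI/N.
Φ_B = (4.900×10^-2 H)(3.19 A)/681 = 2.295×10^-4 Wb.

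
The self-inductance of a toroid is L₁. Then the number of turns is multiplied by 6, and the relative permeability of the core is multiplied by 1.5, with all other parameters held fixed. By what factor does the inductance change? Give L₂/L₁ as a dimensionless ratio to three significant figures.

For a toroid, L ∝ μᵣN²A/R.
L₂/L₁ = (6)^2 × (1.5) = 54.0.

L₂/L₁ = 54.0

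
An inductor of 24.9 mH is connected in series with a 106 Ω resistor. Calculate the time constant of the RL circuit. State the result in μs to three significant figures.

τ ≈ 235 μs

τ = L/R = (2.490×10^-2 H)/(106 Ω) = 2.349×10^-4 s.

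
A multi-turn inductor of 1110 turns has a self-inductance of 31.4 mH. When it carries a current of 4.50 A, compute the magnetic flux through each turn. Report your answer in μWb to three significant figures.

Φ_B ≈ 127 μWb

From L = NΦ_B/I, the flux per turn is Φ_B = LI/N.
Φ_B = (3.140×10^-2 H)(4.50 A)/1110 = 1.273×10^-4 Wb.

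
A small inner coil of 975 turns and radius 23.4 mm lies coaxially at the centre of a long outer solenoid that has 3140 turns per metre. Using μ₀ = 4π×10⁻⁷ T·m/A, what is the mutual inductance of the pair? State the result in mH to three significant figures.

The outer solenoid produces a uniform field B₁ = μ₀n₁I₁ across the inner coil,
so the flux linkage is N₂Φ = N₂B₁A₂ = μ₀n₁N₂A₂·I₁, giving M = μ₀n₁N₂A₂.
A₂ = πr² = π(2.340×10^-2 m)² = 1.720×10^-3 m².
M = (4π×10⁻⁷)(3140)(975)(1.720×10^-3) = 6.618×10^-3 H.

M ≈ 6.62 mH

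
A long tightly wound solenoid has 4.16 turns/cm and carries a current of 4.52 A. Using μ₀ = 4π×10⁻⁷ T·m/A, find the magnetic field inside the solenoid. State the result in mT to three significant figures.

Inside a long solenoid, B = μ₀nI.
B = (4π×10⁻⁷)(416 m⁻¹)(4.52 A) = 2.363×10^-3 T.

B ≈ 2.36 mT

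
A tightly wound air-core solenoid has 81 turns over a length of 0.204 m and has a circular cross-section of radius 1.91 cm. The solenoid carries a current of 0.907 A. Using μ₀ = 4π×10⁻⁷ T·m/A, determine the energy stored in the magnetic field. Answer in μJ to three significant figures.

U ≈ 19.1 μJ

A = πr² = π(1.910×10^-2 m)² = 1.146×10^-3 m².
L = μ₀N²A/ℓ = (4π×10⁻⁷)(81)²(1.146×10^-3)/(0.204) = 4.632×10^-5 H.
U = ½LI² = ½(4.632×10^-5)(0.907)² = 1.905×10^-5 J.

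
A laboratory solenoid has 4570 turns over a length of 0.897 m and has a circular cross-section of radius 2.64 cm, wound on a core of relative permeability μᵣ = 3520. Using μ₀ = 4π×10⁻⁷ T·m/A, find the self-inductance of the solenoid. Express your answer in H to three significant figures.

L ≈ 226 H

A = πr² = π(2.640×10^-2 m)² = 2.190×10^-3 m².
For a long solenoid, L = μ₀μᵣN²A/ℓ.
L = (4π×10⁻⁷)(3520)(4570)²(2.190×10^-3)/(0.897 m) = 225.5 H.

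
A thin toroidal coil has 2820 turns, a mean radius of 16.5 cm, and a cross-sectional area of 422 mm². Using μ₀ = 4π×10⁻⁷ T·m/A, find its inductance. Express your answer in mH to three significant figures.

For a thin toroid, L = μ₀N²A/(2πR).
L = (4π×10⁻⁷)(2820)²(4.220×10^-4) / (2π×0.165 m) = 4.068×10^-3 H.

L ≈ 4.07 mH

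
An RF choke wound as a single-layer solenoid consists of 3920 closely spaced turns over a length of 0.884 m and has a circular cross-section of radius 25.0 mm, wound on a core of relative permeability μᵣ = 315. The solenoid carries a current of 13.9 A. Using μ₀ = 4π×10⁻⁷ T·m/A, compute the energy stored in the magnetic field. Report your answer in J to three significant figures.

U ≈ 1310 J

A = πr² = π(2.500×10^-2 m)² = 1.963×10^-3 m².
L = μ₀μᵣN²A/ℓ = (4π×10⁻⁷)(315)(3920)²(1.963×10^-3)/(0.884) = 13.51 H.
U = ½LI² = ½(13.51)(13.9)² = 1.305×10^3 J.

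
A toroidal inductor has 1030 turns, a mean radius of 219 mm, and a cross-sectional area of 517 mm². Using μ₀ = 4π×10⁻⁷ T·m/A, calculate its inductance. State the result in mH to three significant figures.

L ≈ 0.501 mH

For a thin toroid, L = μ₀N²A/(2πR).
L = (4π×10⁻⁷)(1030)²(5.170×10^-4) / (2π×0.219 m) = 5.009×10^-4 H.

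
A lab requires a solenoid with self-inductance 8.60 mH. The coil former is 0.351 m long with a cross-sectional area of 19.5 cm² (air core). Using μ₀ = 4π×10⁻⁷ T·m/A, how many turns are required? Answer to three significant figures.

N ≈ 1110 turns

A = 19.5 cm² = 1.950×10^-3 m².
From L = μ₀N²A/ℓ, N = √(Lℓ / (μ₀A)).
N = √[(8.600×10^-3)(0.351) / ((4π×10⁻⁷)×1.950×10^-3)] = √(1.232×10^6) ≈ 1109.9.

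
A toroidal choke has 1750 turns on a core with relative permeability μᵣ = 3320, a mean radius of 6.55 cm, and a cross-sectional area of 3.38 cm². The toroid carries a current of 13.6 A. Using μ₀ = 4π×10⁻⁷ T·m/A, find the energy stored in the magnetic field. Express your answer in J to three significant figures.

U ≈ 970 J

L = μ₀μᵣN²A/(2πR) = (4π×10⁻⁷)(3320)(1750)²(3.380×10^-4)/(2π×6.550×10^-2) = 10.49 H.
U = ½LI² = ½(10.49)(13.6)² = 970.4 J.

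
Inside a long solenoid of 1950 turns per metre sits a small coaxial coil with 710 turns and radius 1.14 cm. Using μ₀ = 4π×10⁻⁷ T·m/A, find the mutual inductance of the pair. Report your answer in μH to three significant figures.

M ≈ 710 μH

The outer solenoid produces a uniform field B₁ = μ₀n₁I₁ across the inner coil,
so the flux linkage is N₂Φ = N₂B₁A₂ = μ₀n₁N₂A₂·I₁, giving M = μ₀n₁N₂A₂.
A₂ = πr² = π(1.140×10^-2 m)² = 4.083×10^-4 m².
M = (4π×10⁻⁷)(1950)(710)(4.083×10^-4) = 7.103×10^-4 H.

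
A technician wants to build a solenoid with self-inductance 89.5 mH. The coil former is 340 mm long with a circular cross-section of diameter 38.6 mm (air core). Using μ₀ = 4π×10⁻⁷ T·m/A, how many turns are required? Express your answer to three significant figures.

N ≈ 4550 turns

A = π(d/2)² = π(1.930×10^-2 m)² = 1.170×10^-3 m².
From L = μ₀N²A/ℓ, N = √(Lℓ / (μ₀A)).
N = √[(8.950×10^-2)(0.34) / ((4π×10⁻⁷)×1.170×10^-3)] = √(2.069×10^7) ≈ 4549.0.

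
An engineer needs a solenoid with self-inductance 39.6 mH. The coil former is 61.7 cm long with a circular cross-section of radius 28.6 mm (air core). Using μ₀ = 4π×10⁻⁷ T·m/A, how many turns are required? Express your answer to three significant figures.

A = πr² = π(2.860×10^-2 m)² = 2.570×10^-3 m².
From L = μ₀N²A/ℓ, N = √(Lℓ / (μ₀A)).
N = √[(3.960×10^-2)(0.617) / ((4π×10⁻⁷)×2.570×10^-3)] = √(7.566×10^6) ≈ 2750.7.

N ≈ 2750 turns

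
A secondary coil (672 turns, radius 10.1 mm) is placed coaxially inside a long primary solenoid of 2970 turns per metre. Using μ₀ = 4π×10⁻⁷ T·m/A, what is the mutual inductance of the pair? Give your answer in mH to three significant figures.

M ≈ 0.804 mH

The outer solenoid produces a uniform field B₁ = μ₀n₁I₁ across the inner coil,
so the flux linkage is N₂Φ = N₂B₁A₂ = μ₀n₁N₂A₂·I₁, giving M = μ₀n₁N₂A₂.
A₂ = πr² = π(1.010×10^-2 m)² = 3.2047×10^-4 m².
M = (4π×10⁻⁷)(2970)(672)(3.2047×10^-4) = 8.038×10^-4 H.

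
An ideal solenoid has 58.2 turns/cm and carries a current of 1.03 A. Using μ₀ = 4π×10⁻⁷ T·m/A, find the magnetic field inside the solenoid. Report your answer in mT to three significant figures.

Inside a long solenoid, B = μ₀nI.
B = (4π×10⁻⁷)(5.820×10^3 m⁻¹)(1.03 A) = 7.533×10^-3 T.

B ≈ 7.53 mT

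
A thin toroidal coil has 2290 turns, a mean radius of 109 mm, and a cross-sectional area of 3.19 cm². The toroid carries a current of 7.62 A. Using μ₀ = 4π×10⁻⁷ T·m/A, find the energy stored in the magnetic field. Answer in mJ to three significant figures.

U ≈ 89.1 mJ

L = μ₀N²A/(2πR) = (4π×10⁻⁷)(2290)²(3.190×10^-4)/(2π×0.109) = 3.069×10^-3 H.
U = ½LI² = ½(3.069×10^-3)(7.62)² = 8.911×10^-2 J.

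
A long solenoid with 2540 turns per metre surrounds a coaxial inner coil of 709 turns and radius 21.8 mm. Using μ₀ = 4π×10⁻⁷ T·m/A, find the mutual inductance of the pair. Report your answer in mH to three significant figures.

The outer solenoid produces a uniform field B₁ = μ₀n₁I₁ across the inner coil,
so the flux linkage is N₂Φ = N₂B₁A₂ = μ₀n₁N₂A₂·I₁, giving M = μ₀n₁N₂A₂.
A₂ = πr² = π(2.180×10^-2 m)² = 1.493×10^-3 m².
M = (4π×10⁻⁷)(2540)(709)(1.493×10^-3) = 3.379×10^-3 H.

M ≈ 3.38 mH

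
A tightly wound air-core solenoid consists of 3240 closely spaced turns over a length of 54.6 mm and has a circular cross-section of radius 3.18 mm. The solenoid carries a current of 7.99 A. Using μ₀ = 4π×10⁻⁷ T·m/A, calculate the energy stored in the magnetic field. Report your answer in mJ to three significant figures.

A = πr² = π(3.180×10^-3 m)² = 3.177×10^-5 m².
L = μ₀N²A/ℓ = (4π×10⁻⁷)(3240)²(3.177×10^-5)/(5.460×10^-2) = 7.676×10^-3 H.
U = ½LI² = ½(7.676×10^-3)(7.99)² = 0.245 J.

U ≈ 245 mJ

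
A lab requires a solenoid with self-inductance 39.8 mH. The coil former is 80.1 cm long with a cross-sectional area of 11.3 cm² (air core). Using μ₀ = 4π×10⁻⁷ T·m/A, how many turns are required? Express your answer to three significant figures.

N ≈ 4740 turns

A = 11.3 cm² = 1.130×10^-3 m².
From L = μ₀N²A/ℓ, N = √(Lℓ / (μ₀A)).
N = √[(3.980×10^-2)(0.801) / ((4π×10⁻⁷)×1.130×10^-3)] = √(2.245×10^7) ≈ 4738.2.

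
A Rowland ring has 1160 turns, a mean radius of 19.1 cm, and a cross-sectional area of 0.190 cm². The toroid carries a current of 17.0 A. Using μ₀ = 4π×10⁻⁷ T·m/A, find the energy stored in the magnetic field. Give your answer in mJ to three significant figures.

U ≈ 3.87 mJ

L = μ₀N²A/(2πR) = (4π×10⁻⁷)(1160)²(1.900×10^-5)/(2π×0.191) = 2.677×10^-5 H.
U = ½LI² = ½(2.677×10^-5)(17.0)² = 3.868×10^-3 J.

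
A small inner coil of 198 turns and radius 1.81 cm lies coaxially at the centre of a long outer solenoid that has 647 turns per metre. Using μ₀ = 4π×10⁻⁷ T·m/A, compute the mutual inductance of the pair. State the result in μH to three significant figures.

M ≈ 166 μH

The outer solenoid produces a uniform field B₁ = μ₀n₁I₁ across the inner coil,
so the flux linkage is N₂Φ = N₂B₁A₂ = μ₀n₁N₂A₂·I₁, giving M = μ₀n₁N₂A₂.
A₂ = πr² = π(1.810×10^-2 m)² = 1.029×10^-3 m².
M = (4π×10⁻⁷)(647)(198)(1.029×10^-3) = 1.657×10^-4 H.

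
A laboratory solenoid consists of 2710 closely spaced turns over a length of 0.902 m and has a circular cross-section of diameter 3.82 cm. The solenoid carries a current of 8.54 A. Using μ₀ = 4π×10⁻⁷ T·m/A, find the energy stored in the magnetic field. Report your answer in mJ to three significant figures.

A = π(d/2)² = π(1.910×10^-2 m)² = 1.146×10^-3 m².
L = μ₀N²A/ℓ = (4π×10⁻⁷)(2710)²(1.146×10^-3)/(0.902) = 1.173×10^-2 H.
U = ½LI² = ½(1.173×10^-2)(8.54)² = 0.4276 J.

U ≈ 428 mJ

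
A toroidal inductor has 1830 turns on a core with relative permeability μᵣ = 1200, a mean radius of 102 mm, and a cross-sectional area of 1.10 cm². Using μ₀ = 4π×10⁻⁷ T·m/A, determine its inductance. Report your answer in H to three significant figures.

L ≈ 0.867 H

For a thin toroid, L = μ₀μᵣN²A/(2πR).
L = (4π×10⁻⁷)(1200)(1830)²(1.100×10^-4) / (2π×0.102 m) = 0.8668 H.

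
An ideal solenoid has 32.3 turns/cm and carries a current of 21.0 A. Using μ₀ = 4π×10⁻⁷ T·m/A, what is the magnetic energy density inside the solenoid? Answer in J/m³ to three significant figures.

B = μ₀nI = (4π×10⁻⁷)(3.230×10^3)(21.0) = 8.524×10^-2 T.
u = B²/(2μ₀) = (8.524×10^-2)²/(2×4π×10⁻⁷) = 2.891×10^3 J/m³.

u ≈ 2890 J/m³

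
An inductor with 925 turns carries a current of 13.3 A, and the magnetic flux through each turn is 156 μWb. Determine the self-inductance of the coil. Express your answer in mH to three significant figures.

Self-inductance is defined by L = NΦ_B/I (flux linkage over current).
L = (925)(1.560×10^-4 Wb)/(13.3 A) = 1.08496×10^-2 H.

L ≈ 10.8 mH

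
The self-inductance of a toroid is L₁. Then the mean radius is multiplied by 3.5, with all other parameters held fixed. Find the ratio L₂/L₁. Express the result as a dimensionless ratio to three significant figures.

For a toroid, L ∝ μᵣN²A/R.
L₂/L₁ = (3.5)^-1 = 0.286.

L₂/L₁ = 0.286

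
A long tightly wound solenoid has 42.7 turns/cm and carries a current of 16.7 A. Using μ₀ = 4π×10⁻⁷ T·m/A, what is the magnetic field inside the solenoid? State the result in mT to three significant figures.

B ≈ 89.6 mT

Inside a long solenoid, B = μ₀nI.
B = (4π×10⁻⁷)(4.270×10^3 m⁻¹)(16.7 A) = 8.961×10^-2 T.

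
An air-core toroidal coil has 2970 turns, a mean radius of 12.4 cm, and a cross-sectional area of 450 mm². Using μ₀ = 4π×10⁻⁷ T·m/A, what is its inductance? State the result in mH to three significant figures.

For a thin toroid, L = μ₀N²A/(2πR).
L = (4π×10⁻⁷)(2970)²(4.500×10^-4) / (2π×0.124 m) = 6.402×10^-3 H.

L ≈ 6.40 mH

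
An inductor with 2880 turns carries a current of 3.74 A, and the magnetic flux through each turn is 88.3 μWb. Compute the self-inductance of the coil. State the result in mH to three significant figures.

Self-inductance is defined by L = NΦ_B/I (flux linkage over current).
L = (2880)(8.830×10^-5 Wb)/(3.74 A) = 6.800×10^-2 H.

L ≈ 68.0 mH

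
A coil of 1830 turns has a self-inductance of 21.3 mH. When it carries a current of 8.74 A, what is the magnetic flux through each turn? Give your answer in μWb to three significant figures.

Φ_B ≈ 102 μWb

From L = NΦ_B/I, the flux per turn is Φ_B = LI/N.
Φ_B = (2.130×10^-2 H)(8.74 A)/1830 = 1.017×10^-4 Wb.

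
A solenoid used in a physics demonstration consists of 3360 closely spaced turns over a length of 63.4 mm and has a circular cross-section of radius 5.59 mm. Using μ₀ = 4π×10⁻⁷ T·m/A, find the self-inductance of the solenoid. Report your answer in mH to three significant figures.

L ≈ 22.0 mH

A = πr² = π(5.590×10^-3 m)² = 9.817×10^-5 m².
For a long solenoid, L = μ₀N²A/ℓ.
L = (4π×10⁻⁷)(3360)²(9.817×10^-5)/(6.340×10^-2 m) = 2.197×10^-2 H.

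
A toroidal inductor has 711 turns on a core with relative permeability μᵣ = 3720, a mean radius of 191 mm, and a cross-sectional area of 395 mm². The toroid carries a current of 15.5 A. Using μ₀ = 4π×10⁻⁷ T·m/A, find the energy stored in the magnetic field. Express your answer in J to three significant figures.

L = μ₀μᵣN²A/(2πR) = (4π×10⁻⁷)(3720)(711)²(3.950×10^-4)/(2π×0.191) = 0.7778 H.
U = ½LI² = ½(0.7778)(15.5)² = 93.43 J.

U ≈ 93.4 J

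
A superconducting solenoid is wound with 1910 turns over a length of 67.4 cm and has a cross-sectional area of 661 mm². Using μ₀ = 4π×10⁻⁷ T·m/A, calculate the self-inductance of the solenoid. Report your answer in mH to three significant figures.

A = 661 mm² = 6.610×10^-4 m².
For a long solenoid, L = μ₀N²A/ℓ.
L = (4π×10⁻⁷)(1910)²(6.610×10^-4)/(0.674 m) = 4.496×10^-3 H.

L ≈ 4.50 mH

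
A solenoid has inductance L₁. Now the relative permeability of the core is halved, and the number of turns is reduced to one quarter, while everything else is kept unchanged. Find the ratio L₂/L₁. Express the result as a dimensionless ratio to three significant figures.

L₂/L₁ = 0.0313

For a solenoid, L ∝ μᵣN²A/ℓ.
L₂/L₁ = (0.5) × (0.25)^2 = 0.0313.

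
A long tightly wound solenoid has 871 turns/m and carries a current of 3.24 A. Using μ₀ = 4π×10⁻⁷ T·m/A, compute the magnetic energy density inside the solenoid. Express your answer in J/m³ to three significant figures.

B = μ₀nI = (4π×10⁻⁷)(871)(3.24) = 3.546×10^-3 T.
u = B²/(2μ₀) = (3.546×10^-3)²/(2×4π×10⁻⁷) = 5.004 J/m³.

u ≈ 5.00 J/m³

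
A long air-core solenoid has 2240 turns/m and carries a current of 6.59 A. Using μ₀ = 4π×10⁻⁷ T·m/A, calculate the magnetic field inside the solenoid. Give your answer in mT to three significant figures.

B ≈ 18.5 mT

Inside a long solenoid, B = μ₀nI.
B = (4π×10⁻⁷)(2.240×10^3 m⁻¹)(6.59 A) = 1.854997×10^-2 T.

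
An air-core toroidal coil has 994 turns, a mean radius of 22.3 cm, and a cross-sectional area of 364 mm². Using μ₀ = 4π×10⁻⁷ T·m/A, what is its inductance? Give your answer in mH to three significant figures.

L ≈ 0.323 mH

For a thin toroid, L = μ₀N²A/(2πR).
L = (4π×10⁻⁷)(994)²(3.640×10^-4) / (2π×0.223 m) = 3.226×10^-4 H.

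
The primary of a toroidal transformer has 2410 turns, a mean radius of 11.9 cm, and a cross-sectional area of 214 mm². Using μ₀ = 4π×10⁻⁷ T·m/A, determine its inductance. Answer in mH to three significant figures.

For a thin toroid, L = μ₀N²A/(2πR).
L = (4π×10⁻⁷)(2410)²(2.140×10^-4) / (2π×0.119 m) = 2.089×10^-3 H.

L ≈ 2.09 mH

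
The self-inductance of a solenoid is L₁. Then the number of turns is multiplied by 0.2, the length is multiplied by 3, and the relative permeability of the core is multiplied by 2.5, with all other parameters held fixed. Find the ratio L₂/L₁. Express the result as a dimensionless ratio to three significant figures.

For a solenoid, L ∝ μᵣN²A/ℓ.
L₂/L₁ = (0.2)^2 × (3)^-1 × (2.5) = 0.0333.

L₂/L₁ = 0.0333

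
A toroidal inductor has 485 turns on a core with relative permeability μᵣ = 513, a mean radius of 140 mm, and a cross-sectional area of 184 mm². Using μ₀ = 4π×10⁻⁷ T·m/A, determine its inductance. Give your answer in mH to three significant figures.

For a thin toroid, L = μ₀μᵣN²A/(2πR).
L = (4π×10⁻⁷)(513)(485)²(1.840×10^-4) / (2π×0.14 m) = 3.172×10^-2 H.

L ≈ 31.7 mH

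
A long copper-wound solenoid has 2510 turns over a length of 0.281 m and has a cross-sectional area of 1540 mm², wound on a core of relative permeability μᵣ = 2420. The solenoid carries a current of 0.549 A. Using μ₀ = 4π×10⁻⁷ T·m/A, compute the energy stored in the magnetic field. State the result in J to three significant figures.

U ≈ 15.8 J

A = 1540 mm² = 1.540×10^-3 m².
L = μ₀μᵣN²A/ℓ = (4π×10⁻⁷)(2420)(2510)²(1.540×10^-3)/(0.281) = 105 H.
U = ½LI² = ½(105)(0.549)² = 15.82 J.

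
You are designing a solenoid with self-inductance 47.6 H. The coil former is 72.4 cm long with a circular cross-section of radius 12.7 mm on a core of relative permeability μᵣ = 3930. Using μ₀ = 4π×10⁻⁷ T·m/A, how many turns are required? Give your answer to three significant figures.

N ≈ 3710 turns

A = πr² = π(1.270×10^-2 m)² = 5.067×10^-4 m².
From L = μ₀μᵣN²A/ℓ, N = √(Lℓ / (μ₀μᵣA)).
N = √[(47.6)(0.724) / ((4π×10⁻⁷)(3930)×5.067×10^-4)] = √(1.377×10^7) ≈ 3711.0.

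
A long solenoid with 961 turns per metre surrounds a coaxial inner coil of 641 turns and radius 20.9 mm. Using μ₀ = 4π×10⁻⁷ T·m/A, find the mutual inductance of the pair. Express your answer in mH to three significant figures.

The outer solenoid produces a uniform field B₁ = μ₀n₁I₁ across the inner coil,
so the flux linkage is N₂Φ = N₂B₁A₂ = μ₀n₁N₂A₂·I₁, giving M = μ₀n₁N₂A₂.
A₂ = πr² = π(2.090×10^-2 m)² = 1.372×10^-3 m².
M = (4π×10⁻⁷)(961)(641)(1.372×10^-3) = 1.062×10^-3 H.

M ≈ 1.06 mH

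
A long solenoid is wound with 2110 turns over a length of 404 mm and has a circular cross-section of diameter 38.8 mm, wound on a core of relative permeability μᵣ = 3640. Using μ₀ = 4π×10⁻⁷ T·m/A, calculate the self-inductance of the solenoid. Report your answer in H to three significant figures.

A = π(d/2)² = π(1.940×10^-2 m)² = 1.182×10^-3 m².
For a long solenoid, L = μ₀μᵣN²A/ℓ.
L = (4π×10⁻⁷)(3640)(2110)²(1.182×10^-3)/(0.404 m) = 59.6 H.

L ≈ 59.6 H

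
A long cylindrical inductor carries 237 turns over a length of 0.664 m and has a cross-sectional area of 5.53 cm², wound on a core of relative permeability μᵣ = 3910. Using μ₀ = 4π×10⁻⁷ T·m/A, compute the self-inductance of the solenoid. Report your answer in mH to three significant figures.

L ≈ 230 mH

A = 5.53 cm² = 5.530×10^-4 m².
For a long solenoid, L = μ₀μᵣN²A/ℓ.
L = (4π×10⁻⁷)(3910)(237)²(5.530×10^-4)/(0.664 m) = 0.2298 H.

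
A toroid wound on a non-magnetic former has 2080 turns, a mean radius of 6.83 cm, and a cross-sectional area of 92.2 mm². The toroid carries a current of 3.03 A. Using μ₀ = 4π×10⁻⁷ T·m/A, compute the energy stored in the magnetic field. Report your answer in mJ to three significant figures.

L = μ₀N²A/(2πR) = (4π×10⁻⁷)(2080)²(9.220×10^-5)/(2π×6.830×10^-2) = 1.168×10^-3 H.
U = ½LI² = ½(1.168×10^-3)(3.03)² = 5.362×10^-3 J.

U ≈ 5.36 mJ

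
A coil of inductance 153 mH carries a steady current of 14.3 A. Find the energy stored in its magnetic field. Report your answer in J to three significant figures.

U ≈ 15.6 J

Stored magnetic energy: U = ½LI².
U = ½(0.153 H)(14.3 A)² = 15.64 J.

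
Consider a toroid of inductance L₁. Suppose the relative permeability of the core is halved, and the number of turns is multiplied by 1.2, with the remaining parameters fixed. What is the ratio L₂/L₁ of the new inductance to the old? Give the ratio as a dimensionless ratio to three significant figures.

L₂/L₁ = 0.720

For a toroid, L ∝ μᵣN²A/R.
L₂/L₁ = (0.5) × (1.2)^2 = 0.720.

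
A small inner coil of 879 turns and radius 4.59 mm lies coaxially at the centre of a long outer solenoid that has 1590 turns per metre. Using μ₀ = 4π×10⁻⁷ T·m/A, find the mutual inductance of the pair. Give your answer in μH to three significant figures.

M ≈ 116 μH

The outer solenoid produces a uniform field B₁ = μ₀n₁I₁ across the inner coil,
so the flux linkage is N₂Φ = N₂B₁A₂ = μ₀n₁N₂A₂·I₁, giving M = μ₀n₁N₂A₂.
A₂ = πr² = π(4.590×10^-3 m)² = 6.619×10^-5 m².
M = (4π×10⁻⁷)(1590)(879)(6.619×10^-5) = 1.162×10^-4 H.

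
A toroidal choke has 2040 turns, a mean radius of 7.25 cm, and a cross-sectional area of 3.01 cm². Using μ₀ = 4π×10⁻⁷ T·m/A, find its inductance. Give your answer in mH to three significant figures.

L ≈ 3.46 mH

For a thin toroid, L = μ₀N²A/(2πR).
L = (4π×10⁻⁷)(2040)²(3.010×10^-4) / (2π×7.250×10^-2 m) = 3.456×10^-3 H.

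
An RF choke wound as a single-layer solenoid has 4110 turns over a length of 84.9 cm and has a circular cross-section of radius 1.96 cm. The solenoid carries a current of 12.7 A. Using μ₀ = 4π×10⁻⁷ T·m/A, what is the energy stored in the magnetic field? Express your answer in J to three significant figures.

A = πr² = π(1.960×10^-2 m)² = 1.207×10^-3 m².
L = μ₀N²A/ℓ = (4π×10⁻⁷)(4110)²(1.207×10^-3)/(0.849) = 3.018×10^-2 H.
U = ½LI² = ½(3.018×10^-2)(12.7)² = 2.433 J.

U ≈ 2.43 J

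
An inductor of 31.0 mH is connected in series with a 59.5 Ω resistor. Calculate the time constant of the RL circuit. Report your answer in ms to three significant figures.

τ = L/R = (3.100×10^-2 H)/(59.5 Ω) = 5.210×10^-4 s.

τ ≈ 0.521 ms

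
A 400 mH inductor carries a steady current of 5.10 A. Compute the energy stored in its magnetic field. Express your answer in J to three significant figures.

Stored magnetic energy: U = ½LI².
U = ½(0.4 H)(5.10 A)² = 5.202 J.

U ≈ 5.20 J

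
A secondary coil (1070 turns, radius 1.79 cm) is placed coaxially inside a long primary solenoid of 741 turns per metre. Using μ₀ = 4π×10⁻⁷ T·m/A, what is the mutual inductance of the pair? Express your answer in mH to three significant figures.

M ≈ 1.00 mH

The outer solenoid produces a uniform field B₁ = μ₀n₁I₁ across the inner coil,
so the flux linkage is N₂Φ = N₂B₁A₂ = μ₀n₁N₂A₂·I₁, giving M = μ₀n₁N₂A₂.
A₂ = πr² = π(1.790×10^-2 m)² = 1.007×10^-3 m².
M = (4π×10⁻⁷)(741)(1070)(1.007×10^-3) = 1.003×10^-3 H.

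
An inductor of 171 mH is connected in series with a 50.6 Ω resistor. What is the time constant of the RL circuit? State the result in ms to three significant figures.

τ = L/R = (0.171 H)/(50.6 Ω) = 3.379×10^-3 s.

τ ≈ 3.38 ms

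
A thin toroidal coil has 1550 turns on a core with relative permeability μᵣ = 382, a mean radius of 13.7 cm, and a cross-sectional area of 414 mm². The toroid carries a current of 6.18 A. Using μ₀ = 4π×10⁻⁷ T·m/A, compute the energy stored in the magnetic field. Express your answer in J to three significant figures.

U ≈ 10.6 J

L = μ₀μᵣN²A/(2πR) = (4π×10⁻⁷)(382)(1550)²(4.140×10^-4)/(2π×0.137) = 0.5547 H.
U = ½LI² = ½(0.5547)(6.18)² = 10.59 J.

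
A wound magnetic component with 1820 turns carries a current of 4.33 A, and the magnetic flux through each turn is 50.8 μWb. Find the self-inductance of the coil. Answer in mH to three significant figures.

Self-inductance is defined by L = NΦ_B/I (flux linkage over current).
L = (1820)(5.080×10^-5 Wb)/(4.33 A) = 2.135×10^-2 H.

L ≈ 21.4 mH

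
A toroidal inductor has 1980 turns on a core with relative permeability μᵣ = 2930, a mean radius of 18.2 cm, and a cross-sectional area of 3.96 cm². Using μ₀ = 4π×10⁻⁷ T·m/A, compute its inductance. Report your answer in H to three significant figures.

L ≈ 5.00 H

For a thin toroid, L = μ₀μᵣN²A/(2πR).
L = (4π×10⁻⁷)(2930)(1980)²(3.960×10^-4) / (2π×0.182 m) = 4.999 H.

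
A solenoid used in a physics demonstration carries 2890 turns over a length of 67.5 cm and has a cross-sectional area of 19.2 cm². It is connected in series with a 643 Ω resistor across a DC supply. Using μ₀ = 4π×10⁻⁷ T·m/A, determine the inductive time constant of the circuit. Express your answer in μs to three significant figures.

τ ≈ 46.4 μs

A = 19.2 cm² = 1.920×10^-3 m².
L = μ₀N²A/ℓ = (4π×10⁻⁷)(2890)²(1.920×10^-3)/(0.675) = 2.985×10^-2 H.
τ = L/R = (2.985×10^-2)/(643) = 4.643×10^-5 s.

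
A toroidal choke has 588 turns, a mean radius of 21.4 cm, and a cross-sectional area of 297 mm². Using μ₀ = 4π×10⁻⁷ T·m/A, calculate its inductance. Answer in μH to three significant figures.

For a thin toroid, L = μ₀N²A/(2πR).
L = (4π×10⁻⁷)(588)²(2.970×10^-4) / (2π×0.214 m) = 9.597×10^-5 H.

L ≈ 96.0 μH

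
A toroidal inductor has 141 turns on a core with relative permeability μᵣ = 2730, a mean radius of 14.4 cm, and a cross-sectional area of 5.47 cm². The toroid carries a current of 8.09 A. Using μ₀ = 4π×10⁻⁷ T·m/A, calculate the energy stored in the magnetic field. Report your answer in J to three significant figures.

L = μ₀μᵣN²A/(2πR) = (4π×10⁻⁷)(2730)(141)²(5.470×10^-4)/(2π×0.144) = 4.123×10^-2 H.
U = ½LI² = ½(4.123×10^-2)(8.09)² = 1.349 J.

U ≈ 1.35 J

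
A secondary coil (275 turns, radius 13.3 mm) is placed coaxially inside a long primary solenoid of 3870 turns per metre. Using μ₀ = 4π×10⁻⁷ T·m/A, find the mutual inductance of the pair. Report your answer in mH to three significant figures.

The outer solenoid produces a uniform field B₁ = μ₀n₁I₁ across the inner coil,
so the flux linkage is N₂Φ = N₂B₁A₂ = μ₀n₁N₂A₂·I₁, giving M = μ₀n₁N₂A₂.
A₂ = πr² = π(1.330×10^-2 m)² = 5.557×10^-4 m².
M = (4π×10⁻⁷)(3870)(275)(5.557×10^-4) = 7.432×10^-4 H.

M ≈ 0.743 mH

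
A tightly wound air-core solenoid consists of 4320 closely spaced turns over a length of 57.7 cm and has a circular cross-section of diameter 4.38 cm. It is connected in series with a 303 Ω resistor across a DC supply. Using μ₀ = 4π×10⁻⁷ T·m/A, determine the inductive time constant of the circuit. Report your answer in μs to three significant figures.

A = π(d/2)² = π(2.190×10^-2 m)² = 1.507×10^-3 m².
L = μ₀N²A/ℓ = (4π×10⁻⁷)(4320)²(1.507×10^-3)/(0.577) = 6.124×10^-2 H.
τ = L/R = (6.124×10^-2)/(303) = 2.021×10^-4 s.

τ ≈ 202 μs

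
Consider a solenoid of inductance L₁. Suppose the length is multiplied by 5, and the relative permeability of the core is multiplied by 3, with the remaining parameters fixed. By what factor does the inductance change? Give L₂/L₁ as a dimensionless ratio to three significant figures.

L₂/L₁ = 0.600

For a solenoid, L ∝ μᵣN²A/ℓ.
L₂/L₁ = (5)^-1 × (3) = 0.600.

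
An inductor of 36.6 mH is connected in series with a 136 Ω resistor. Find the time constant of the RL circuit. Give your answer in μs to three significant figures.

τ = L/R = (3.660×10^-2 H)/(136 Ω) = 2.691×10^-4 s.

τ ≈ 269 μs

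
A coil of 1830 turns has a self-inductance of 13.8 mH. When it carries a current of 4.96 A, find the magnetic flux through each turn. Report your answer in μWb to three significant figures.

From L = NΦ_B/I, the flux per turn is Φ_B = LI/N.
Φ_B = (1.380×10^-2 H)(4.96 A)/1830 = 3.740×10^-5 Wb.

Φ_B ≈ 37.4 μWb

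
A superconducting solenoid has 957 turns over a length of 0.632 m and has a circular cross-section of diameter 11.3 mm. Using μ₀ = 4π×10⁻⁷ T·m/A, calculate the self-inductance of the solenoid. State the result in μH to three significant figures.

A = π(d/2)² = π(5.650×10^-3 m)² = 1.003×10^-4 m².
For a long solenoid, L = μ₀N²A/ℓ.
L = (4π×10⁻⁷)(957)²(1.003×10^-4)/(0.632 m) = 1.826×10^-4 H.

L ≈ 183 μH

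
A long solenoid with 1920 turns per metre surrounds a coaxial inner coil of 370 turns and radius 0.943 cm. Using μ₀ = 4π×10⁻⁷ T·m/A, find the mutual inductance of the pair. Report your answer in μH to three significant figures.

M ≈ 249 μH

The outer solenoid produces a uniform field B₁ = μ₀n₁I₁ across the inner coil,
so the flux linkage is N₂Φ = N₂B₁A₂ = μ₀n₁N₂A₂·I₁, giving M = μ₀n₁N₂A₂.
A₂ = πr² = π(9.430×10^-3 m)² = 2.794×10^-4 m².
M = (4π×10⁻⁷)(1920)(370)(2.794×10^-4) = 2.494×10^-4 H.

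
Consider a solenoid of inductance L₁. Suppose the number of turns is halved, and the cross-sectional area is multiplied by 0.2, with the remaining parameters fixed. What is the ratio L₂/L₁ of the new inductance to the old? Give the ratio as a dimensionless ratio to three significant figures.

L₂/L₁ = 0.0500

For a solenoid, L ∝ μᵣN²A/ℓ.
L₂/L₁ = (0.5)^2 × (0.2) = 0.0500.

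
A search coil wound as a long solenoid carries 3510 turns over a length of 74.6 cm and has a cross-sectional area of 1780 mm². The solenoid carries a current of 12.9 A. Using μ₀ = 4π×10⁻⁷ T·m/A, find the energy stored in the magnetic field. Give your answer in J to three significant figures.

A = 1780 mm² = 1.780×10^-3 m².
L = μ₀N²A/ℓ = (4π×10⁻⁷)(3510)²(1.780×10^-3)/(0.746) = 3.694×10^-2 H.
U = ½LI² = ½(3.694×10^-2)(12.9)² = 3.074 J.

U ≈ 3.07 J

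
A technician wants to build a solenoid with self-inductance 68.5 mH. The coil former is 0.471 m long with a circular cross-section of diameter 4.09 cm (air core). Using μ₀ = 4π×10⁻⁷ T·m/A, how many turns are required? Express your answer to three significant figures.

A = π(d/2)² = π(2.045×10^-2 m)² = 1.314×10^-3 m².
From L = μ₀N²A/ℓ, N = √(Lℓ / (μ₀A)).
N = √[(6.850×10^-2)(0.471) / ((4π×10⁻⁷)×1.314×10^-3)] = √(1.954×10^7) ≈ 4420.6.

N ≈ 4420 turns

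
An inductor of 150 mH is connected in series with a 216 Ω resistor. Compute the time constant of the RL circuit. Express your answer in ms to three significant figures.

τ ≈ 0.694 ms

τ = L/R = (0.15 H)/(216 Ω) = 6.944×10^-4 s.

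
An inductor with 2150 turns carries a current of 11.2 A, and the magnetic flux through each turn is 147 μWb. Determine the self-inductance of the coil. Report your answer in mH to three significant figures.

L ≈ 28.2 mH

Self-inductance is defined by L = NΦ_B/I (flux linkage over current).
L = (2150)(1.470×10^-4 Wb)/(11.2 A) = 2.822×10^-2 H.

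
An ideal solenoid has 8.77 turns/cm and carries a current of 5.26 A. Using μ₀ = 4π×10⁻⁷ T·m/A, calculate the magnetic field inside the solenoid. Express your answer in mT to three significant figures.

Inside a long solenoid, B = μ₀nI.
B = (4π×10⁻⁷)(877 m⁻¹)(5.26 A) = 5.797×10^-3 T.

B ≈ 5.80 mT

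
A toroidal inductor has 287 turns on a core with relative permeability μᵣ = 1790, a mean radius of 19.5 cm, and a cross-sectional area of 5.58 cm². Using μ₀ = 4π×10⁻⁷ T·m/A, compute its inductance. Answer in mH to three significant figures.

For a thin toroid, L = μ₀μᵣN²A/(2πR).
L = (4π×10⁻⁷)(1790)(287)²(5.580×10^-4) / (2π×0.195 m) = 8.438×10^-2 H.

L ≈ 84.4 mH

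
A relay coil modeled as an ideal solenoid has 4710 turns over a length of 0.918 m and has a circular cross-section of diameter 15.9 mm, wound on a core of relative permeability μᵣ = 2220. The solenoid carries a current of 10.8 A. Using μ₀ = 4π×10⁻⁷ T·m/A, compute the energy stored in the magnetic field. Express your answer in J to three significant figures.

A = π(d/2)² = π(7.950×10^-3 m)² = 1.986×10^-4 m².
L = μ₀μᵣN²A/ℓ = (4π×10⁻⁷)(2220)(4710)²(1.986×10^-4)/(0.918) = 13.39 H.
U = ½LI² = ½(13.39)(10.8)² = 780.7 J.

U ≈ 781 J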